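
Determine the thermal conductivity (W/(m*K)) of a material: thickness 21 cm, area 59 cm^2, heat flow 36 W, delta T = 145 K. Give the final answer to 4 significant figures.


k = Q*L / (A*dT)
L = 0.21 m, A = 5.9e-03 m^2
k = 36 * 0.21 / (5.9e-03 * 145)
k = 8.837 W/(m*K)


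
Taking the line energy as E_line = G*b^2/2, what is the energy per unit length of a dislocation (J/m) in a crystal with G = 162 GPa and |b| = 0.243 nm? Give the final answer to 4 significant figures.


E = G*b^2/2
b = 0.243 nm = 2.43e-10 m
G = 162 GPa = 1.62e+11 Pa
E = 0.5 * 1.62e+11 * (2.43e-10)^2
E = 4.783e-09 J/m


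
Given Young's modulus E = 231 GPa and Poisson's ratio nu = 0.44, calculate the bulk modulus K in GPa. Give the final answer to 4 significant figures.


K = E / (3*(1-2*nu))
K = 231 / (3*(1-2*0.44))
K = 641.7 GPa


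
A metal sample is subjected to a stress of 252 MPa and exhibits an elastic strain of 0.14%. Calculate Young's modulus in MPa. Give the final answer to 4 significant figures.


E = sigma / epsilon
epsilon = 0.14% = 1.4e-03
E = 252 / 1.4e-03
E = 180000 MPa


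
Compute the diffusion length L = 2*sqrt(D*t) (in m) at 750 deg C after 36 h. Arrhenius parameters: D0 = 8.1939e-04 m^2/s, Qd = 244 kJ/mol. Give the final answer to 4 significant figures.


Step 1: D = D0 * exp(-Qd/(R*T))
T = 1023.15 K
D = 8.1939e-04 * exp(-244e3 / (8.314 * 1023.15)) = 2.85868e-16 m^2/s
Step 2: L = 2*sqrt(D*t)
t = 36 h = 129600 s
L = 2*sqrt(2.85868e-16 * 129600) = 1.217e-05 m


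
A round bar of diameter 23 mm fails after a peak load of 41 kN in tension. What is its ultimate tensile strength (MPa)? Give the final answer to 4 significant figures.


A0 = pi*(d/2)^2 = pi*(23/2)^2 = 415.476 mm^2
UTS = F_max / A0 = 41*1000 / 415.476
UTS = 98.68 MPa


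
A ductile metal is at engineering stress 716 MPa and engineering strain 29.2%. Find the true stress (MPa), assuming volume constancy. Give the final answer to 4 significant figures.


sigma_true = sigma_eng * (1 + epsilon_eng)
sigma_true = 716 * (1 + 0.292)
sigma_true = 925.1 MPa


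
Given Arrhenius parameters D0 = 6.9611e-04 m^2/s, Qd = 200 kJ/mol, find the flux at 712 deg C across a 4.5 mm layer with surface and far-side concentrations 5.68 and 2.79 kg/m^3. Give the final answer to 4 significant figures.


Step 1: D = D0 * exp(-Qd/(R*T))
T = 712 + 273.15 = 985.15 K
D = 6.9611e-04 * exp(-200e3 / (8.314 * 985.15)) = 1.72938e-14 m^2/s
Step 2: J = D * (C1 - C2) / dx
J = 1.72938e-14 * (5.68 - 2.79) / 4.5e-03
J = 1.111e-11 kg/(m^2*s)


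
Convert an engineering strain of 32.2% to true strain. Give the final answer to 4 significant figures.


epsilon_true = ln(1 + epsilon_eng)
epsilon_true = ln(1 + 0.322)
epsilon_true = 0.2791


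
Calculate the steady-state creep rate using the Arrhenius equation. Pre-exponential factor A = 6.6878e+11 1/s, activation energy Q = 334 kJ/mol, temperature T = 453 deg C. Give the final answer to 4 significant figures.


rate = A * exp(-Q / (R*T))
T = 453 + 273.15 = 726.15 K
rate = 6.6878e+11 * exp(-334e3 / (8.314 * 726.15))
rate = 6.289e-13 1/s


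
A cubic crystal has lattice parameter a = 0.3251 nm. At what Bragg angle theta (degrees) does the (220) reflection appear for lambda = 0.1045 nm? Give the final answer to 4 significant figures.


d = a / sqrt(h^2+k^2+l^2)
d = 0.3251 / sqrt(8) = 0.11494 nm
lambda = 2*d*sin(theta)  =>  sin(theta) = lambda / (2*d)
sin(theta) = 0.1045 / (2 * 0.11494) = 0.454584
theta = 27.04 deg


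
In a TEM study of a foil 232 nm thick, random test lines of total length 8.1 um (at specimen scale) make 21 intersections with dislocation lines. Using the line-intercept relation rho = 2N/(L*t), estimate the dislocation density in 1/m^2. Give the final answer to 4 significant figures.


rho = 2N / (L * t)
L = 8.1 um = 8.1e-06 m, t = 232 nm = 2.32e-07 m
rho = 2 * 21 / (8.1e-06 * 2.32e-07)
rho = 2.235e+13 1/m^2


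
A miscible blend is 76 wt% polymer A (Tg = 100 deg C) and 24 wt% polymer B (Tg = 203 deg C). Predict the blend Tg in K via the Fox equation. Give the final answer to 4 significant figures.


1/Tg = w1/Tg1 + w2/Tg2 (in Kelvin)
Tg1 = 373.15 K, Tg2 = 476.15 K
1/Tg = 0.76/373.15 + 0.24/476.15
Tg = 393.6 K


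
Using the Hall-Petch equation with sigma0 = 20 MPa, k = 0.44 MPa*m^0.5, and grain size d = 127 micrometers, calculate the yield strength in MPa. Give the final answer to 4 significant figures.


sigma_y = sigma0 + k / sqrt(d)
d = 127 um = 1.27e-04 m
sigma_y = 20 + 0.44 / sqrt(1.27e-04)
sigma_y = 59.04 MPa


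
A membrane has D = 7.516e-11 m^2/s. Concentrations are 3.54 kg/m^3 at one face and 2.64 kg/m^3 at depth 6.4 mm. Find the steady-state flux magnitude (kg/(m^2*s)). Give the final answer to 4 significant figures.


J = -D * (dC/dx) = D * (C1 - C2) / dx
J = 7.516e-11 * (3.54 - 2.64) / 6.4e-03
J = 1.057e-08 kg/(m^2*s)


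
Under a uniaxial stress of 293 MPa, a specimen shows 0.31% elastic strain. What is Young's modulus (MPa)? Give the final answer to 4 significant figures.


E = sigma / epsilon
epsilon = 0.31% = 3.1e-03
E = 293 / 3.1e-03
E = 94520 MPa


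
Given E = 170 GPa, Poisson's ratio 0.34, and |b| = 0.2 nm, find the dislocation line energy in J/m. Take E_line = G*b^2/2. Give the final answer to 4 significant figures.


Step 1: G = E / (2*(1+nu))
G = 170 / (2*(1+0.34)) = 63.4328 GPa = 6.34328e+10 Pa
Step 2: E_line = G*b^2/2
b = 0.2 nm = 2e-10 m
E_line = 0.5 * 6.34328e+10 * (2e-10)^2 = 1.269e-09 J/m


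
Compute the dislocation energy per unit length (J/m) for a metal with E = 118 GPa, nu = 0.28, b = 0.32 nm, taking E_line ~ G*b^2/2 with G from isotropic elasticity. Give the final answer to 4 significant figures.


Step 1: G = E / (2*(1+nu))
G = 118 / (2*(1+0.28)) = 46.0938 GPa = 4.60938e+10 Pa
Step 2: E_line = G*b^2/2
b = 0.32 nm = 3.2e-10 m
E_line = 0.5 * 4.60938e+10 * (3.2e-10)^2 = 2.36e-09 J/m


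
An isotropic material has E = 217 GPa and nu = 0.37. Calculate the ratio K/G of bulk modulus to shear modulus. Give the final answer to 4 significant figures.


G = E / (2*(1+nu))
G = 217 / (2*(1+0.37)) = 79.1971 GPa
K = E / (3*(1-2*nu))
K = 217 / (3*(1-2*0.37)) = 278.205 GPa
K/G = 278.205 / 79.1971 = 3.513


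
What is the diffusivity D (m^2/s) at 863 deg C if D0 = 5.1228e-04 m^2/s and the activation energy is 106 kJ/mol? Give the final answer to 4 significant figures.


D = D0 * exp(-Qd / (R*T))
T = 1136.15 K
D = 5.1228e-04 * exp(-106e3 / (8.314 * 1136.15))
D = 6.854e-09 m^2/s


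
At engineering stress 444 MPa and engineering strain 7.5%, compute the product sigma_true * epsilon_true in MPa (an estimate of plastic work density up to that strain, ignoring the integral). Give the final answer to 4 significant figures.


sigma_true = sigma_eng * (1 + epsilon_eng)
sigma_true = 444 * (1 + 0.075) = 477.3 MPa
epsilon_true = ln(1 + epsilon_eng)
epsilon_true = ln(1 + 0.075) = 0.0723207
sigma_true * epsilon_true = 477.3 * 0.0723207 = 34.52 MPa


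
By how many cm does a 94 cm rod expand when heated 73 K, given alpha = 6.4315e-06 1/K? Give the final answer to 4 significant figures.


dL = L0 * alpha * dT
dL = 94 * 6.4315e-06 * 73
dL = 0.04413 cm


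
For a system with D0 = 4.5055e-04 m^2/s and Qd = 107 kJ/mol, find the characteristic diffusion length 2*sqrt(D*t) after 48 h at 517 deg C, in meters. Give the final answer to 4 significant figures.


Step 1: D = D0 * exp(-Qd/(R*T))
T = 790.15 K
D = 4.5055e-04 * exp(-107e3 / (8.314 * 790.15)) = 3.802e-11 m^2/s
Step 2: L = 2*sqrt(D*t)
t = 48 h = 172800 s
L = 2*sqrt(3.802e-11 * 172800) = 5.126e-03 m


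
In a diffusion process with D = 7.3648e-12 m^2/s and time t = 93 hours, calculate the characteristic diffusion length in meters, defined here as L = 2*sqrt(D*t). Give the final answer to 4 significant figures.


t = 93 hr = 334800 s
Diffusion length = 2*sqrt(D*t)
= 2*sqrt(7.3648e-12 * 334800)
= 3.141e-03 m


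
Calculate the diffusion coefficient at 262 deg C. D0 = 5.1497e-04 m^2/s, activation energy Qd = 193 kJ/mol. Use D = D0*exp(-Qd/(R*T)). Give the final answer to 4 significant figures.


D = D0 * exp(-Qd / (R*T))
T = 535.15 K
D = 5.1497e-04 * exp(-193e3 / (8.314 * 535.15))
D = 7.462e-23 m^2/s


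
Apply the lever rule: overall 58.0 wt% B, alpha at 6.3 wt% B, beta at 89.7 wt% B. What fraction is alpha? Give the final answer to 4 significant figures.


f_alpha = (C_beta - C0) / (C_beta - C_alpha)
f_alpha = (89.7 - 58.0) / (89.7 - 6.3)
f_alpha = 0.3801


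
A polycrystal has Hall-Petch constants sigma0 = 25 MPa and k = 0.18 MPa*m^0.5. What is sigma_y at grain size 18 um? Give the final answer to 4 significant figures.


sigma_y = sigma0 + k / sqrt(d)
d = 18 um = 1.8e-05 m
sigma_y = 25 + 0.18 / sqrt(1.8e-05)
sigma_y = 67.43 MPa


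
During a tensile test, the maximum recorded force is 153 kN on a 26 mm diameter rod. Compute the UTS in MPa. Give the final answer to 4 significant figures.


A0 = pi*(d/2)^2 = pi*(26/2)^2 = 530.929 mm^2
UTS = F_max / A0 = 153*1000 / 530.929
UTS = 288.2 MPa


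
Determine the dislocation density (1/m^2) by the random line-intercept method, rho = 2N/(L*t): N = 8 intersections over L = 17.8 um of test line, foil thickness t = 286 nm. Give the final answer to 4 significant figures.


rho = 2N / (L * t)
L = 17.8 um = 1.78e-05 m, t = 286 nm = 2.86e-07 m
rho = 2 * 8 / (1.78e-05 * 2.86e-07)
rho = 3.143e+12 1/m^2


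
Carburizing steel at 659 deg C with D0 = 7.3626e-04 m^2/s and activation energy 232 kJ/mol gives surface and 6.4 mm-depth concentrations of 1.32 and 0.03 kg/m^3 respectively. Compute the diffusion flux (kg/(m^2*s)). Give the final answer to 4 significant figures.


Step 1: D = D0 * exp(-Qd/(R*T))
T = 659 + 273.15 = 932.15 K
D = 7.3626e-04 * exp(-232e3 / (8.314 * 932.15)) = 7.34581e-17 m^2/s
Step 2: J = D * (C1 - C2) / dx
J = 7.34581e-17 * (1.32 - 0.03) / 6.4e-03
J = 1.481e-14 kg/(m^2*s)


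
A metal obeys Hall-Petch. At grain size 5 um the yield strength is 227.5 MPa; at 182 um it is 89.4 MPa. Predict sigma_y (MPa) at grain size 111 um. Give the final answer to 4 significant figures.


sigma_y = sigma0 + k / sqrt(d)
1/sqrt(d1) = 1/sqrt(5e-06) = 447.214;  1/sqrt(d2) = 74.1249
k = (sigma1 - sigma2) / (1/sqrt(d1) - 1/sqrt(d2)) = (227.5 - 89.4) / (447.214 - 74.1249) = 0.370153 MPa*m^0.5
sigma0 = sigma1 - k/sqrt(d1) = 227.5 - 0.370153*447.214 = 61.9624 MPa
sigma_y(d3) = 61.9624 + 0.370153 / sqrt(1.11e-04) = 97.1 MPa


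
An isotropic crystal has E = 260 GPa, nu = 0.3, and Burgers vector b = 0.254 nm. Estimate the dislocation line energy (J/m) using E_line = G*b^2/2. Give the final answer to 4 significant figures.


Step 1: G = E / (2*(1+nu))
G = 260 / (2*(1+0.3)) = 100 GPa = 1e+11 Pa
Step 2: E_line = G*b^2/2
b = 0.254 nm = 2.54e-10 m
E_line = 0.5 * 1e+11 * (2.54e-10)^2 = 3.226e-09 J/m


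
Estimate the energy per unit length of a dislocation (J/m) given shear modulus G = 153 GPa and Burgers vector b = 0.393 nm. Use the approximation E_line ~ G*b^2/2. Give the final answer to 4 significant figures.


E = G*b^2/2
b = 0.393 nm = 3.93e-10 m
G = 153 GPa = 1.53e+11 Pa
E = 0.5 * 1.53e+11 * (3.93e-10)^2
E = 1.182e-08 J/m


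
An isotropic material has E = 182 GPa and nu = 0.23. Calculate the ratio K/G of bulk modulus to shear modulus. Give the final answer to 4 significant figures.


G = E / (2*(1+nu))
G = 182 / (2*(1+0.23)) = 73.9837 GPa
K = E / (3*(1-2*nu))
K = 182 / (3*(1-2*0.23)) = 112.346 GPa
K/G = 112.346 / 73.9837 = 1.519


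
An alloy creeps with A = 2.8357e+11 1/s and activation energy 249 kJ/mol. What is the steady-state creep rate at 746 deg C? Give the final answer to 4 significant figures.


rate = A * exp(-Q / (R*T))
T = 746 + 273.15 = 1019.15 K
rate = 2.8357e+11 * exp(-249e3 / (8.314 * 1019.15))
rate = 0.049 1/s


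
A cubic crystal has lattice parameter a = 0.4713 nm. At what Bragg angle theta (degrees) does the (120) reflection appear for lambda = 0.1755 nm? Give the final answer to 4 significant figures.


d = a / sqrt(h^2+k^2+l^2)
d = 0.4713 / sqrt(5) = 0.210772 nm
lambda = 2*d*sin(theta)  =>  sin(theta) = lambda / (2*d)
sin(theta) = 0.1755 / (2 * 0.210772) = 0.416327
theta = 24.6 deg


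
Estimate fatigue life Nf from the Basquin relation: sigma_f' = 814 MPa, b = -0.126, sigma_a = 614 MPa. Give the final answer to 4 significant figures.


sigma_a = sigma_f' * (2*Nf)^b
2*Nf = (sigma_a / sigma_f')^(1/b)
2*Nf = (614 / 814)^(1/-0.126)
2*Nf = 9.37288
Nf = 4.686 cycles


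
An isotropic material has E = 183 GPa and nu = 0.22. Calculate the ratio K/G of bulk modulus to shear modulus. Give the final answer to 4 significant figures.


G = E / (2*(1+nu))
G = 183 / (2*(1+0.22)) = 75 GPa
K = E / (3*(1-2*nu))
K = 183 / (3*(1-2*0.22)) = 108.929 GPa
K/G = 108.929 / 75 = 1.452


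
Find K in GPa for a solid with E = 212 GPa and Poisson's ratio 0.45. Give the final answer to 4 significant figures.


K = E / (3*(1-2*nu))
K = 212 / (3*(1-2*0.45))
K = 706.7 GPa


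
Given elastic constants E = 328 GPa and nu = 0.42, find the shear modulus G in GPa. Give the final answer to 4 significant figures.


G = E / (2*(1+nu))
G = 328 / (2*(1+0.42))
G = 115.5 GPa


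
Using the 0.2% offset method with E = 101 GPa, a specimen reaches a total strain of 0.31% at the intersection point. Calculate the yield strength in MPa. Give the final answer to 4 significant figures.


Offset strain = 0.002
Elastic strain at yield = total_strain - offset = 3.1e-03 - 0.002 = 1.1e-03
sigma_y = E * elastic_strain = 101000 * 1.1e-03
sigma_y = 111.1 MPa


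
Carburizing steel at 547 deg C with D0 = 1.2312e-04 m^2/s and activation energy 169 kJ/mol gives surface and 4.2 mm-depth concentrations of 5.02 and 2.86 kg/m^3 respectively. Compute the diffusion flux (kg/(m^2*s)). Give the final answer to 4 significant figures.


Step 1: D = D0 * exp(-Qd/(R*T))
T = 547 + 273.15 = 820.15 K
D = 1.2312e-04 * exp(-169e3 / (8.314 * 820.15)) = 2.12069e-15 m^2/s
Step 2: J = D * (C1 - C2) / dx
J = 2.12069e-15 * (5.02 - 2.86) / 4.2e-03
J = 1.091e-12 kg/(m^2*s)


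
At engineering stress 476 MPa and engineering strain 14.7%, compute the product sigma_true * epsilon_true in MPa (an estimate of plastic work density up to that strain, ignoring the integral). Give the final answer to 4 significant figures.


sigma_true = sigma_eng * (1 + epsilon_eng)
sigma_true = 476 * (1 + 0.147) = 545.972 MPa
epsilon_true = ln(1 + epsilon_eng)
epsilon_true = ln(1 + 0.147) = 0.13715
sigma_true * epsilon_true = 545.972 * 0.13715 = 74.88 MPa


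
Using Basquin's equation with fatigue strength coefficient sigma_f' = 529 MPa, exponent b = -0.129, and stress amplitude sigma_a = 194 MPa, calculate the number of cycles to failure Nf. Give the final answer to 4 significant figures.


sigma_a = sigma_f' * (2*Nf)^b
2*Nf = (sigma_a / sigma_f')^(1/b)
2*Nf = (194 / 529)^(1/-0.129)
2*Nf = 2383.21
Nf = 1192 cycles


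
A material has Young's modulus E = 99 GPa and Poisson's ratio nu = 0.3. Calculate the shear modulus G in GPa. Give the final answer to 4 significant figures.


G = E / (2*(1+nu))
G = 99 / (2*(1+0.3))
G = 38.08 GPa


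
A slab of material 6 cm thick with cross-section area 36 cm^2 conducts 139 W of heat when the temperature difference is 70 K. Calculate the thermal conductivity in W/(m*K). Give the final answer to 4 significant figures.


k = Q*L / (A*dT)
L = 0.06 m, A = 3.6e-03 m^2
k = 139 * 0.06 / (3.6e-03 * 70)
k = 33.1 W/(m*K)


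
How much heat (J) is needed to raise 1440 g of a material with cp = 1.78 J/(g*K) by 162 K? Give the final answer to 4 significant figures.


Q = m * cp * dT
Q = 1440 * 1.78 * 162
Q = 415200 J


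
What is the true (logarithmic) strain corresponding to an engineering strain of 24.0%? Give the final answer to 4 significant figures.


epsilon_true = ln(1 + epsilon_eng)
epsilon_true = ln(1 + 0.24)
epsilon_true = 0.2151


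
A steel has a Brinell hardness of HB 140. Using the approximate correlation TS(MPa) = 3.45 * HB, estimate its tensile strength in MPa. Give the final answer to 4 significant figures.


TS (MPa) = 3.45 * HB
TS = 3.45 * 140
TS = 483 MPa


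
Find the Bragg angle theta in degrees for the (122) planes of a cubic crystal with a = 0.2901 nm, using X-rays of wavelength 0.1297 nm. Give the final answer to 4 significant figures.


d = a / sqrt(h^2+k^2+l^2)
d = 0.2901 / sqrt(9) = 0.0967 nm
lambda = 2*d*sin(theta)  =>  sin(theta) = lambda / (2*d)
sin(theta) = 0.1297 / (2 * 0.0967) = 0.670631
theta = 42.12 deg


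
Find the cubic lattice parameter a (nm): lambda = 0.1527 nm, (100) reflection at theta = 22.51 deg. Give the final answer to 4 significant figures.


d = lambda / (2*sin(theta))
d = 0.1527 / (2*sin(22.51 deg))
d = 0.199428 nm
a = d * sqrt(h^2+k^2+l^2) = 0.199428 * sqrt(1)
a = 0.1994 nm


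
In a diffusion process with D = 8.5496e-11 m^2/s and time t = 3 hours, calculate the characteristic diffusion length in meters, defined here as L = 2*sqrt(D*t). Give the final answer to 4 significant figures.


t = 3 hr = 10800 s
Diffusion length = 2*sqrt(D*t)
= 2*sqrt(8.5496e-11 * 10800)
= 1.922e-03 m


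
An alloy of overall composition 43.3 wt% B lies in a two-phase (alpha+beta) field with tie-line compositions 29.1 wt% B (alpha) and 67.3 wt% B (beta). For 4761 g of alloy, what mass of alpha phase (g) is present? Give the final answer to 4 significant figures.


f_alpha = (C_beta - C0) / (C_beta - C_alpha)
f_alpha = (67.3 - 43.3) / (67.3 - 29.1) = 0.628272
m_alpha = f_alpha * m_total = 0.628272 * 4761 = 2991 g


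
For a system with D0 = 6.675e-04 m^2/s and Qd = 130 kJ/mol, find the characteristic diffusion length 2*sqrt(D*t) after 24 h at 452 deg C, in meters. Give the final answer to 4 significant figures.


Step 1: D = D0 * exp(-Qd/(R*T))
T = 725.15 K
D = 6.675e-04 * exp(-130e3 / (8.314 * 725.15)) = 2.88296e-13 m^2/s
Step 2: L = 2*sqrt(D*t)
t = 24 h = 86400 s
L = 2*sqrt(2.88296e-13 * 86400) = 3.157e-04 m


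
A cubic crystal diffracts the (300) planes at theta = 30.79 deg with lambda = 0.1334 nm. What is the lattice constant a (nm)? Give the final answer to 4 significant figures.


d = lambda / (2*sin(theta))
d = 0.1334 / (2*sin(30.79 deg))
d = 0.130301 nm
a = d * sqrt(h^2+k^2+l^2) = 0.130301 * sqrt(9)
a = 0.3909 nm


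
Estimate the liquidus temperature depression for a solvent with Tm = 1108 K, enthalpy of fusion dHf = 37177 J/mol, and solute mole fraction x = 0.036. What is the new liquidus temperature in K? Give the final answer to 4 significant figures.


dT = R*Tm^2*x / dHf
dT = 8.314 * 1108^2 * 0.036 / 37177
dT = 9.88366 K
T_new = 1108 - 9.88366 = 1098 K


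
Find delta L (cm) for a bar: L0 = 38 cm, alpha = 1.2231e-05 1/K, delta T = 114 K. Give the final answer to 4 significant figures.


dL = L0 * alpha * dT
dL = 38 * 1.2231e-05 * 114
dL = 0.05298 cm


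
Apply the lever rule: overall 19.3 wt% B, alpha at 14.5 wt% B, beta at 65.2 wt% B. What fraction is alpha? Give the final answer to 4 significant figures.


f_alpha = (C_beta - C0) / (C_beta - C_alpha)
f_alpha = (65.2 - 19.3) / (65.2 - 14.5)
f_alpha = 0.9053


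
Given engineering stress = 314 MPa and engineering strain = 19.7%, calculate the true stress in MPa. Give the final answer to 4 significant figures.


sigma_true = sigma_eng * (1 + epsilon_eng)
sigma_true = 314 * (1 + 0.197)
sigma_true = 375.9 MPa


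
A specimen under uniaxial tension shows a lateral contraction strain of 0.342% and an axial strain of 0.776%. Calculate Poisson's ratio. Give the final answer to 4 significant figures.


nu = -epsilon_lat / epsilon_axial
Lateral strain is contraction (negative), so using magnitudes:
nu = 0.342 / 0.776
nu = 0.4407


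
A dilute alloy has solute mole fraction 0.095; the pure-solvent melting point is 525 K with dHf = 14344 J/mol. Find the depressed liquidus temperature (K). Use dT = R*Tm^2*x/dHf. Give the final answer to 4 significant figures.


dT = R*Tm^2*x / dHf
dT = 8.314 * 525^2 * 0.095 / 14344
dT = 15.1769 K
T_new = 525 - 15.1769 = 509.8 K


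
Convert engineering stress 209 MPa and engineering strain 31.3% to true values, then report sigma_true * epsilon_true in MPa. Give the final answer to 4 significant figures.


sigma_true = sigma_eng * (1 + epsilon_eng)
sigma_true = 209 * (1 + 0.313) = 274.417 MPa
epsilon_true = ln(1 + epsilon_eng)
epsilon_true = ln(1 + 0.313) = 0.272315
sigma_true * epsilon_true = 274.417 * 0.272315 = 74.73 MPa


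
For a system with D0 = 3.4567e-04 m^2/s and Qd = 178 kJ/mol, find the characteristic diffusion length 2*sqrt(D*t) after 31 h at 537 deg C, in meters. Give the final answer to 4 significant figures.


Step 1: D = D0 * exp(-Qd/(R*T))
T = 810.15 K
D = 3.4567e-04 * exp(-178e3 / (8.314 * 810.15)) = 1.15252e-15 m^2/s
Step 2: L = 2*sqrt(D*t)
t = 31 h = 111600 s
L = 2*sqrt(1.15252e-15 * 111600) = 2.268e-05 m


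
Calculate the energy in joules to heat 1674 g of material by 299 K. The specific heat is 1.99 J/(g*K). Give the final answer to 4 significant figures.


Q = m * cp * dT
Q = 1674 * 1.99 * 299
Q = 996000 J


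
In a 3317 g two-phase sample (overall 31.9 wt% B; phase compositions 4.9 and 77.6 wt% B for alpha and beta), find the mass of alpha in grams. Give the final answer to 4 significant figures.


f_alpha = (C_beta - C0) / (C_beta - C_alpha)
f_alpha = (77.6 - 31.9) / (77.6 - 4.9) = 0.628611
m_alpha = f_alpha * m_total = 0.628611 * 3317 = 2085 g


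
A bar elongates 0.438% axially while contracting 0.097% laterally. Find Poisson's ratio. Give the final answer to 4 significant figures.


nu = -epsilon_lat / epsilon_axial
Lateral strain is contraction (negative), so using magnitudes:
nu = 0.097 / 0.438
nu = 0.2215


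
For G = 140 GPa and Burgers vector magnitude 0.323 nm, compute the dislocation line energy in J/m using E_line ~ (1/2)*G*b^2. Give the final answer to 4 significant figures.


E = G*b^2/2
b = 0.323 nm = 3.23e-10 m
G = 140 GPa = 1.4e+11 Pa
E = 0.5 * 1.4e+11 * (3.23e-10)^2
E = 7.303e-09 J/m


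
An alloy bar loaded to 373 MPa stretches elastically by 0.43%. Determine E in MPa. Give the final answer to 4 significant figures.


E = sigma / epsilon
epsilon = 0.43% = 4.3e-03
E = 373 / 4.3e-03
E = 86740 MPa


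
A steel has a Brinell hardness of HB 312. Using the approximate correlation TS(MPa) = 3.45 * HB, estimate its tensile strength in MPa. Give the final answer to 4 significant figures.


TS (MPa) = 3.45 * HB
TS = 3.45 * 312
TS = 1076 MPa


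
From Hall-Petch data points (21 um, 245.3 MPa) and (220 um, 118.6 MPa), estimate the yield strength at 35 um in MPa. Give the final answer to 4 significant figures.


sigma_y = sigma0 + k / sqrt(d)
1/sqrt(d1) = 1/sqrt(2.1e-05) = 218.218;  1/sqrt(d2) = 67.42
k = (sigma1 - sigma2) / (1/sqrt(d1) - 1/sqrt(d2)) = (245.3 - 118.6) / (218.218 - 67.42) = 0.840197 MPa*m^0.5
sigma0 = sigma1 - k/sqrt(d1) = 245.3 - 0.840197*218.218 = 61.9539 MPa
sigma_y(d3) = 61.9539 + 0.840197 / sqrt(3.5e-05) = 204 MPa


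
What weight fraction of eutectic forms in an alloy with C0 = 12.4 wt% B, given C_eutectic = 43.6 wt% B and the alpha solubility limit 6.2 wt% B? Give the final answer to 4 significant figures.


f_primary = (C_e - C0) / (C_e - C_alpha_max)
f_primary = (43.6 - 12.4) / (43.6 - 6.2)
f_primary = 0.834225
f_eutectic = 1 - 0.834225 = 0.1658


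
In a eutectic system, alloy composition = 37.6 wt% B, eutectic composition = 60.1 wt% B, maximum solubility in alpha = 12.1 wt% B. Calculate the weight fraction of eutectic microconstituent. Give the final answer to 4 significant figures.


f_primary = (C_e - C0) / (C_e - C_alpha_max)
f_primary = (60.1 - 37.6) / (60.1 - 12.1)
f_primary = 0.46875
f_eutectic = 1 - 0.46875 = 0.5313


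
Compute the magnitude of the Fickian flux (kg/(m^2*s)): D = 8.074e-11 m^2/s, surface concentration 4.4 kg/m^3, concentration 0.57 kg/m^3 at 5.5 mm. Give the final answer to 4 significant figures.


J = -D * (dC/dx) = D * (C1 - C2) / dx
J = 8.074e-11 * (4.4 - 0.57) / 5.5e-03
J = 5.622e-08 kg/(m^2*s)


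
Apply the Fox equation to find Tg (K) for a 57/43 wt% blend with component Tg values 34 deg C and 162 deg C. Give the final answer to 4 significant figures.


1/Tg = w1/Tg1 + w2/Tg2 (in Kelvin)
Tg1 = 307.15 K, Tg2 = 435.15 K
1/Tg = 0.57/307.15 + 0.43/435.15
Tg = 351.6 K


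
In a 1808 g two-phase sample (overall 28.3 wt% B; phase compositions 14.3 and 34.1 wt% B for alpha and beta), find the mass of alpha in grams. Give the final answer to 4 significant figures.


f_alpha = (C_beta - C0) / (C_beta - C_alpha)
f_alpha = (34.1 - 28.3) / (34.1 - 14.3) = 0.292929
m_alpha = f_alpha * m_total = 0.292929 * 1808 = 529.6 g


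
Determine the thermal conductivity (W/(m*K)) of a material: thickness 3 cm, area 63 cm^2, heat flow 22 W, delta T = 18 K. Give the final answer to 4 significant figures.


k = Q*L / (A*dT)
L = 0.03 m, A = 6.3e-03 m^2
k = 22 * 0.03 / (6.3e-03 * 18)
k = 5.82 W/(m*K)


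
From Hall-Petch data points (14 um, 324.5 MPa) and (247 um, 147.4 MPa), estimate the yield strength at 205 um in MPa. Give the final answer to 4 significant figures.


sigma_y = sigma0 + k / sqrt(d)
1/sqrt(d1) = 1/sqrt(1.4e-05) = 267.261;  1/sqrt(d2) = 63.6285
k = (sigma1 - sigma2) / (1/sqrt(d1) - 1/sqrt(d2)) = (324.5 - 147.4) / (267.261 - 63.6285) = 0.869703 MPa*m^0.5
sigma0 = sigma1 - k/sqrt(d1) = 324.5 - 0.869703*267.261 = 92.0621 MPa
sigma_y(d3) = 92.0621 + 0.869703 / sqrt(2.05e-04) = 152.8 MPa


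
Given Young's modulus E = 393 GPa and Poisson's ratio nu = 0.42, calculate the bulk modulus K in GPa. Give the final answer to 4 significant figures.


K = E / (3*(1-2*nu))
K = 393 / (3*(1-2*0.42))
K = 818.8 GPa


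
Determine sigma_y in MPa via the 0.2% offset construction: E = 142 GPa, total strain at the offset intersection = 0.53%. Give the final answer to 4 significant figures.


Offset strain = 0.002
Elastic strain at yield = total_strain - offset = 5.3e-03 - 0.002 = 3.3e-03
sigma_y = E * elastic_strain = 142000 * 3.3e-03
sigma_y = 468.6 MPa


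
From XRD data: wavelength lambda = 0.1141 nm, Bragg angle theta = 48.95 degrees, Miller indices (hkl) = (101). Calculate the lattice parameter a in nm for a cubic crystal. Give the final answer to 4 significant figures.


d = lambda / (2*sin(theta))
d = 0.1141 / (2*sin(48.95 deg))
d = 0.0756494 nm
a = d * sqrt(h^2+k^2+l^2) = 0.0756494 * sqrt(2)
a = 0.107 nm


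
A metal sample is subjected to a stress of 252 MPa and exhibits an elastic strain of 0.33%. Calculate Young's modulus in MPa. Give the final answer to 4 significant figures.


E = sigma / epsilon
epsilon = 0.33% = 3.3e-03
E = 252 / 3.3e-03
E = 76360 MPa


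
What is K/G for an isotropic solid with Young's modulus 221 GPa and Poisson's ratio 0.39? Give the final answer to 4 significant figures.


G = E / (2*(1+nu))
G = 221 / (2*(1+0.39)) = 79.4964 GPa
K = E / (3*(1-2*nu))
K = 221 / (3*(1-2*0.39)) = 334.848 GPa
K/G = 334.848 / 79.4964 = 4.212


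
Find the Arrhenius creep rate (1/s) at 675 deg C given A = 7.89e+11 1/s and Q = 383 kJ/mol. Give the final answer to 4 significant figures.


rate = A * exp(-Q / (R*T))
T = 675 + 273.15 = 948.15 K
rate = 7.89e+11 * exp(-383e3 / (8.314 * 948.15))
rate = 6.258e-10 1/s


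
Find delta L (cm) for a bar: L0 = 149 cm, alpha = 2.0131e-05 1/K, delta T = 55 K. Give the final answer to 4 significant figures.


dL = L0 * alpha * dT
dL = 149 * 2.0131e-05 * 55
dL = 0.165 cm


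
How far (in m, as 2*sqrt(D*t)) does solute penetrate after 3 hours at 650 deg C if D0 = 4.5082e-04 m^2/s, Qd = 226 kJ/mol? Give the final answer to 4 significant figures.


Step 1: D = D0 * exp(-Qd/(R*T))
T = 923.15 K
D = 4.5082e-04 * exp(-226e3 / (8.314 * 923.15)) = 7.34129e-17 m^2/s
Step 2: L = 2*sqrt(D*t)
t = 3 h = 10800 s
L = 2*sqrt(7.34129e-17 * 10800) = 1.781e-06 m


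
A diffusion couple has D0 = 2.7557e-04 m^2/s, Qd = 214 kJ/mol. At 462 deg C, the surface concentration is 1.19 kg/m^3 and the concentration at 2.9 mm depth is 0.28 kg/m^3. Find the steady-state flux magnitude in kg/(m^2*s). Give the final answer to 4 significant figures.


Step 1: D = D0 * exp(-Qd/(R*T))
T = 462 + 273.15 = 735.15 K
D = 2.7557e-04 * exp(-214e3 / (8.314 * 735.15)) = 1.71527e-19 m^2/s
Step 2: J = D * (C1 - C2) / dx
J = 1.71527e-19 * (1.19 - 0.28) / 2.9e-03
J = 5.382e-17 kg/(m^2*s)


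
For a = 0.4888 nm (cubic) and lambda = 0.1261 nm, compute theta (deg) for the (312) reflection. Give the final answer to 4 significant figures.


d = a / sqrt(h^2+k^2+l^2)
d = 0.4888 / sqrt(14) = 0.130637 nm
lambda = 2*d*sin(theta)  =>  sin(theta) = lambda / (2*d)
sin(theta) = 0.1261 / (2 * 0.130637) = 0.482634
theta = 28.86 deg


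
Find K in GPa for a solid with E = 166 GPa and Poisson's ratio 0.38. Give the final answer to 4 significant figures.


K = E / (3*(1-2*nu))
K = 166 / (3*(1-2*0.38))
K = 230.6 GPa


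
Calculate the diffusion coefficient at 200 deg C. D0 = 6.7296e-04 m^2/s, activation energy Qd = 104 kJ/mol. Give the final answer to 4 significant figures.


D = D0 * exp(-Qd / (R*T))
T = 473.15 K
D = 6.7296e-04 * exp(-104e3 / (8.314 * 473.15))
D = 2.219e-15 m^2/s


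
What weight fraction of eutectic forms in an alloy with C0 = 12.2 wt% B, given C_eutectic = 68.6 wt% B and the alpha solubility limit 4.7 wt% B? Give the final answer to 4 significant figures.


f_primary = (C_e - C0) / (C_e - C_alpha_max)
f_primary = (68.6 - 12.2) / (68.6 - 4.7)
f_primary = 0.882629
f_eutectic = 1 - 0.882629 = 0.1174


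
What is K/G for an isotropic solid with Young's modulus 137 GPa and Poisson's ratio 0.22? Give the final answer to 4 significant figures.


G = E / (2*(1+nu))
G = 137 / (2*(1+0.22)) = 56.1475 GPa
K = E / (3*(1-2*nu))
K = 137 / (3*(1-2*0.22)) = 81.5476 GPa
K/G = 81.5476 / 56.1475 = 1.452


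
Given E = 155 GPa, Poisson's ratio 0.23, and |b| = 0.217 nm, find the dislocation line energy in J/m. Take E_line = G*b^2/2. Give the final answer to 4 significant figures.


Step 1: G = E / (2*(1+nu))
G = 155 / (2*(1+0.23)) = 63.0081 GPa = 6.30081e+10 Pa
Step 2: E_line = G*b^2/2
b = 0.217 nm = 2.17e-10 m
E_line = 0.5 * 6.30081e+10 * (2.17e-10)^2 = 1.483e-09 J/m


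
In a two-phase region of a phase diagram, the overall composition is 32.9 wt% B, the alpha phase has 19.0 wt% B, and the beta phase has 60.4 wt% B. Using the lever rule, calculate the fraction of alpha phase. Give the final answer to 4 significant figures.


f_alpha = (C_beta - C0) / (C_beta - C_alpha)
f_alpha = (60.4 - 32.9) / (60.4 - 19.0)
f_alpha = 0.6643


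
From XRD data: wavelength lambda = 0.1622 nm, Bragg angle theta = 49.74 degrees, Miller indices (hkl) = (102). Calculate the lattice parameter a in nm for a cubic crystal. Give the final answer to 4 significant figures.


d = lambda / (2*sin(theta))
d = 0.1622 / (2*sin(49.74 deg))
d = 0.106274 nm
a = d * sqrt(h^2+k^2+l^2) = 0.106274 * sqrt(5)
a = 0.2376 nm


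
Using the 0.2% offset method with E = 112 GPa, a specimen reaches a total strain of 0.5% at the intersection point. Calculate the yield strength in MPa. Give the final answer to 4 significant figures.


Offset strain = 0.002
Elastic strain at yield = total_strain - offset = 5e-03 - 0.002 = 3e-03
sigma_y = E * elastic_strain = 112000 * 3e-03
sigma_y = 336 MPa


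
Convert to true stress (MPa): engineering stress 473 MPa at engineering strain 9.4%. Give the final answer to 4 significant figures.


sigma_true = sigma_eng * (1 + epsilon_eng)
sigma_true = 473 * (1 + 0.094)
sigma_true = 517.5 MPa


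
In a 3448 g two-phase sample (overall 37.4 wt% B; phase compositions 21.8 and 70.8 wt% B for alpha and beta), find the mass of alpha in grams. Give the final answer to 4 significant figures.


f_alpha = (C_beta - C0) / (C_beta - C_alpha)
f_alpha = (70.8 - 37.4) / (70.8 - 21.8) = 0.681633
m_alpha = f_alpha * m_total = 0.681633 * 3448 = 2350 g


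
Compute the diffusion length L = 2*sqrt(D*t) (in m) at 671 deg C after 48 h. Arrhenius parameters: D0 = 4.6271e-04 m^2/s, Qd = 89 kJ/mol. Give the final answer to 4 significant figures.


Step 1: D = D0 * exp(-Qd/(R*T))
T = 944.15 K
D = 4.6271e-04 * exp(-89e3 / (8.314 * 944.15)) = 5.51124e-09 m^2/s
Step 2: L = 2*sqrt(D*t)
t = 48 h = 172800 s
L = 2*sqrt(5.51124e-09 * 172800) = 0.06172 m


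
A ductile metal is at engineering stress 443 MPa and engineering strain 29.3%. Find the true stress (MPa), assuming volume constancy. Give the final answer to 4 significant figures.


sigma_true = sigma_eng * (1 + epsilon_eng)
sigma_true = 443 * (1 + 0.293)
sigma_true = 572.8 MPa


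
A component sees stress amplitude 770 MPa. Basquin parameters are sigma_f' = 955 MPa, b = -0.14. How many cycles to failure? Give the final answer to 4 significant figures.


sigma_a = sigma_f' * (2*Nf)^b
2*Nf = (sigma_a / sigma_f')^(1/b)
2*Nf = (770 / 955)^(1/-0.14)
2*Nf = 4.6553
Nf = 2.328 cycles


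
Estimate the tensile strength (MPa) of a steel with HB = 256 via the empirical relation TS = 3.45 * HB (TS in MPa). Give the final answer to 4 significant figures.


TS (MPa) = 3.45 * HB
TS = 3.45 * 256
TS = 883.2 MPa


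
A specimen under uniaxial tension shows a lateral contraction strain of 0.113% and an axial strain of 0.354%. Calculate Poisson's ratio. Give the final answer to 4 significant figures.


nu = -epsilon_lat / epsilon_axial
Lateral strain is contraction (negative), so using magnitudes:
nu = 0.113 / 0.354
nu = 0.3192


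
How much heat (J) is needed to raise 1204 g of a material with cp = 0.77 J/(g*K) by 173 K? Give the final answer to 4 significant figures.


Q = m * cp * dT
Q = 1204 * 0.77 * 173
Q = 160400 J


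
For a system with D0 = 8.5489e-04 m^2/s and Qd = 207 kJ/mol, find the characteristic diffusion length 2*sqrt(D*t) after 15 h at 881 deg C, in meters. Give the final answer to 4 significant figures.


Step 1: D = D0 * exp(-Qd/(R*T))
T = 1154.15 K
D = 8.5489e-04 * exp(-207e3 / (8.314 * 1154.15)) = 3.65716e-13 m^2/s
Step 2: L = 2*sqrt(D*t)
t = 15 h = 54000 s
L = 2*sqrt(3.65716e-13 * 54000) = 2.811e-04 m


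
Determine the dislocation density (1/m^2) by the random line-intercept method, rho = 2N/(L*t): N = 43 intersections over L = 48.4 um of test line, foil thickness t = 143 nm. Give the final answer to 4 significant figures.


rho = 2N / (L * t)
L = 48.4 um = 4.84e-05 m, t = 143 nm = 1.43e-07 m
rho = 2 * 43 / (4.84e-05 * 1.43e-07)
rho = 1.243e+13 1/m^2


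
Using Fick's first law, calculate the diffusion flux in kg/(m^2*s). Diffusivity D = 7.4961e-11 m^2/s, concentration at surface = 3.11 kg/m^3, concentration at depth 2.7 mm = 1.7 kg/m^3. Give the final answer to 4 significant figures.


J = -D * (dC/dx) = D * (C1 - C2) / dx
J = 7.4961e-11 * (3.11 - 1.7) / 2.7e-03
J = 3.915e-08 kg/(m^2*s)


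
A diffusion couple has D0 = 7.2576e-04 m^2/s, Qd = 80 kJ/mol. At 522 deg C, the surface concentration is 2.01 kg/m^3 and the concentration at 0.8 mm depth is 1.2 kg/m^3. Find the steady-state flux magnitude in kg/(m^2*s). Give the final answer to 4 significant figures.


Step 1: D = D0 * exp(-Qd/(R*T))
T = 522 + 273.15 = 795.15 K
D = 7.2576e-04 * exp(-80e3 / (8.314 * 795.15)) = 4.02976e-09 m^2/s
Step 2: J = D * (C1 - C2) / dx
J = 4.02976e-09 * (2.01 - 1.2) / 8e-04
J = 4.08e-06 kg/(m^2*s)


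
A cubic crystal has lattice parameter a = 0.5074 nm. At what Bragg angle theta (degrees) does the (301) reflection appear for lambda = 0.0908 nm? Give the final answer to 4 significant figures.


d = a / sqrt(h^2+k^2+l^2)
d = 0.5074 / sqrt(10) = 0.160454 nm
lambda = 2*d*sin(theta)  =>  sin(theta) = lambda / (2*d)
sin(theta) = 0.0908 / (2 * 0.160454) = 0.282947
theta = 16.44 deg


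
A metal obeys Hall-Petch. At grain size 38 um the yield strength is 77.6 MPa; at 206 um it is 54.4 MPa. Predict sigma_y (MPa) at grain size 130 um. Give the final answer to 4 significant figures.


sigma_y = sigma0 + k / sqrt(d)
1/sqrt(d1) = 1/sqrt(3.8e-05) = 162.221;  1/sqrt(d2) = 69.6733
k = (sigma1 - sigma2) / (1/sqrt(d1) - 1/sqrt(d2)) = (77.6 - 54.4) / (162.221 - 69.6733) = 0.25068 MPa*m^0.5
sigma0 = sigma1 - k/sqrt(d1) = 77.6 - 0.25068*162.221 = 36.9343 MPa
sigma_y(d3) = 36.9343 + 0.25068 / sqrt(1.3e-04) = 58.92 MPa


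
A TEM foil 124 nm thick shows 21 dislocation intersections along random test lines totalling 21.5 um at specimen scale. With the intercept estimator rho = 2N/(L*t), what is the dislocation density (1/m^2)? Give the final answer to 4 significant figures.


rho = 2N / (L * t)
L = 21.5 um = 2.15e-05 m, t = 124 nm = 1.24e-07 m
rho = 2 * 21 / (2.15e-05 * 1.24e-07)
rho = 1.575e+13 1/m^2


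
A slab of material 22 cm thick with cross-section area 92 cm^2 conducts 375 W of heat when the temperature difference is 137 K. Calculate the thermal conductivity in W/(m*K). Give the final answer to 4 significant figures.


k = Q*L / (A*dT)
L = 0.22 m, A = 9.2e-03 m^2
k = 375 * 0.22 / (9.2e-03 * 137)
k = 65.46 W/(m*K)


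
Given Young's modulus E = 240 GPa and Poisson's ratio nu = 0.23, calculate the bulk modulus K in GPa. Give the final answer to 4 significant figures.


K = E / (3*(1-2*nu))
K = 240 / (3*(1-2*0.23))
K = 148.1 GPa


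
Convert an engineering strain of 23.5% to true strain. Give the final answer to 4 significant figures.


epsilon_true = ln(1 + epsilon_eng)
epsilon_true = ln(1 + 0.235)
epsilon_true = 0.2111


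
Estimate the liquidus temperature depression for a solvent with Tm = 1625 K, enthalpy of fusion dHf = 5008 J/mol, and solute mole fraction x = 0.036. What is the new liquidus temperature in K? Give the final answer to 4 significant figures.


dT = R*Tm^2*x / dHf
dT = 8.314 * 1625^2 * 0.036 / 5008
dT = 157.817 K
T_new = 1625 - 157.817 = 1467 K


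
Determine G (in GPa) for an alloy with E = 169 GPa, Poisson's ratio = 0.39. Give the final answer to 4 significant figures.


G = E / (2*(1+nu))
G = 169 / (2*(1+0.39))
G = 60.79 GPa


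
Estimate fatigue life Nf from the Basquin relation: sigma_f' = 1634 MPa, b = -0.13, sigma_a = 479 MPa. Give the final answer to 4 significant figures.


sigma_a = sigma_f' * (2*Nf)^b
2*Nf = (sigma_a / sigma_f')^(1/b)
2*Nf = (479 / 1634)^(1/-0.13)
2*Nf = 12570.7
Nf = 6285 cycles


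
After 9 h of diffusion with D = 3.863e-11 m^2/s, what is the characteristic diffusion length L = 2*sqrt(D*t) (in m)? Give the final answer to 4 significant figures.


t = 9 hr = 32400 s
Diffusion length = 2*sqrt(D*t)
= 2*sqrt(3.863e-11 * 32400)
= 2.238e-03 m


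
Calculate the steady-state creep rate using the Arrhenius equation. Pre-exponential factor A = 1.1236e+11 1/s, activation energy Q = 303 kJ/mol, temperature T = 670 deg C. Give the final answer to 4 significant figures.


rate = A * exp(-Q / (R*T))
T = 670 + 273.15 = 943.15 K
rate = 1.1236e+11 * exp(-303e3 / (8.314 * 943.15))
rate = 1.857e-06 1/s


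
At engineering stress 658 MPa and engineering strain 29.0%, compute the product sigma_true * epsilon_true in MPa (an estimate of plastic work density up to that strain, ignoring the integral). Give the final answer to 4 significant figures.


sigma_true = sigma_eng * (1 + epsilon_eng)
sigma_true = 658 * (1 + 0.29) = 848.82 MPa
epsilon_true = ln(1 + epsilon_eng)
epsilon_true = ln(1 + 0.29) = 0.254642
sigma_true * epsilon_true = 848.82 * 0.254642 = 216.1 MPa


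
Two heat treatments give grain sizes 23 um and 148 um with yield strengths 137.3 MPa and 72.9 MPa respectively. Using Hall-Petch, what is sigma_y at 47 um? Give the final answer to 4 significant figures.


sigma_y = sigma0 + k / sqrt(d)
1/sqrt(d1) = 1/sqrt(2.3e-05) = 208.514;  1/sqrt(d2) = 82.1995
k = (sigma1 - sigma2) / (1/sqrt(d1) - 1/sqrt(d2)) = (137.3 - 72.9) / (208.514 - 82.1995) = 0.509837 MPa*m^0.5
sigma0 = sigma1 - k/sqrt(d1) = 137.3 - 0.509837*208.514 = 30.9917 MPa
sigma_y(d3) = 30.9917 + 0.509837 / sqrt(4.7e-05) = 105.4 MPa


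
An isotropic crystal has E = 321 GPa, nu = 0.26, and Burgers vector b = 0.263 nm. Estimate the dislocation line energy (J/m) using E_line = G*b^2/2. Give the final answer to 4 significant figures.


Step 1: G = E / (2*(1+nu))
G = 321 / (2*(1+0.26)) = 127.381 GPa = 1.27381e+11 Pa
Step 2: E_line = G*b^2/2
b = 0.263 nm = 2.63e-10 m
E_line = 0.5 * 1.27381e+11 * (2.63e-10)^2 = 4.405e-09 J/m
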